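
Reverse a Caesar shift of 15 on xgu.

irf

x(23): 23−15=8 → i
g(6): 6−15=-9≡17 → r
u(20): 20−15=5 → f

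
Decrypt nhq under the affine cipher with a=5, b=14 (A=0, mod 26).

fjq

The inverse of 5 mod 26 is 21, since 5·21=105≡1. Apply D(y)=21·(y−14) mod 26:
n(13): 21·(13−14)=-21≡5 → f
h(7): 21·(7−14)=-147≡9 → j
q(16): 21·(16−14)=42≡16 → q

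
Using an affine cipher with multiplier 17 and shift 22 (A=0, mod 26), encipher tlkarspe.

t(19): 17·19+22=345≡7 → h
l(11): 17·11+22=209≡1 → b
k(10): 17·10+22=192≡10 → k
a(0): 17·0+22=22 → w
r(17): 17·17+22=311≡25 → z
s(18): 17·18+22=328≡16 → q
p(15): 17·15+22=277≡17 → r
e(4): 17·4+22=90≡12 → m

hbkwzqrm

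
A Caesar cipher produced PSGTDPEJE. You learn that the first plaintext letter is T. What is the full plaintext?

From the crib: P(15)−T(19)=-4≡22, so the shift is 22.
Subtract 22 from each ciphertext letter:
P(15): 15−22=-7≡19 → T
S(18): 18−22=-4≡22 → W
G(6): 6−22=-16≡10 → K
T(19): 19−22=-3≡23 → X
D(3): 3−22=-19≡7 → H
P(15): 15−22=-7≡19 → T
E(4): 4−22=-18≡8 → I
J(9): 9−22=-13≡13 → N
E(4): 4−22=-18≡8 → I

TWKXHTINI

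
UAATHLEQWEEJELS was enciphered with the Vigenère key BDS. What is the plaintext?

Repeat the key across the ciphertext: BDSBDSBDSBDSBDS
U(20)−B(1): 19 → T
A(0)−D(3): -3≡23 → X
A(0)−S(18): -18≡8 → I
T(19)−B(1): 18 → S
H(7)−D(3): 4 → E
L(11)−S(18): -7≡19 → T
E(4)−B(1): 3 → D
Q(16)−D(3): 13 → N
W(22)−S(18): 4 → E
E(4)−B(1): 3 → D
E(4)−D(3): 1 → B
J(9)−S(18): -9≡17 → R
E(4)−B(1): 3 → D
L(11)−D(3): 8 → I
S(18)−S(18): 0 → A

TXISETDNEDBRDIA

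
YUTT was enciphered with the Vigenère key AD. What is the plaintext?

YRTQ

Repeat the key across the ciphertext: ADAD
Y(24)−A(0): 24 → Y
U(20)−D(3): 17 → R
T(19)−A(0): 19 → T
T(19)−D(3): 16 → Q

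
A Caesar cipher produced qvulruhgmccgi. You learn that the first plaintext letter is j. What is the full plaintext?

From the crib: q(16)−j(9)=7, so the shift is 7.
Subtract 7 from each ciphertext letter:
q(16): 16−7=9 → j
v(21): 21−7=14 → o
u(20): 20−7=13 → n
l(11): 11−7=4 → e
r(17): 17−7=10 → k
u(20): 20−7=13 → n
h(7): 7−7=0 → a
g(6): 6−7=-1≡25 → z
m(12): 12−7=5 → f
c(2): 2−7=-5≡21 → v
c(2): 2−7=-5≡21 → v
g(6): 6−7=-1≡25 → z
i(8): 8−7=1 → b

joneknazfvvzb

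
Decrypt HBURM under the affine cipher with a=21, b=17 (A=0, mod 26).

CYPAB

The inverse of 21 mod 26 is 5, since 21·5=105≡1. Apply D(y)=5·(y−17) mod 26:
H(7): 5·(7−17)=-50≡2 → C
B(1): 5·(1−17)=-80≡24 → Y
U(20): 5·(20−17)=15 → P
R(17): 5·(17−17)=0 → A
M(12): 5·(12−17)=-25≡1 → B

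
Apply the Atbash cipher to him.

srn

h(7) → s(18)
i(8) → r(17)
m(12) → n(13)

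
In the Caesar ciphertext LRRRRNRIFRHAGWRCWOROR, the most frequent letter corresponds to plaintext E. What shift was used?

13

The most frequent ciphertext letter is R (appears 9 times).
R is position 17; E is position 4.
Shift = 13.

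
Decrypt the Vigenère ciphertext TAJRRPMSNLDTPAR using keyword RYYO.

CCLDAROEWNFFYCT

Repeat the key across the ciphertext: RYYORYYORYYORYY
T(19)−R(17): 2 → C
A(0)−Y(24): -24≡2 → C
J(9)−Y(24): -15≡11 → L
R(17)−O(14): 3 → D
R(17)−R(17): 0 → A
P(15)−Y(24): -9≡17 → R
M(12)−Y(24): -12≡14 → O
S(18)−O(14): 4 → E
N(13)−R(17): -4≡22 → W
L(11)−Y(24): -13≡13 → N
D(3)−Y(24): -21≡5 → F
T(19)−O(14): 5 → F
P(15)−R(17): -2≡24 → Y
A(0)−Y(24): -24≡2 → C
R(17)−Y(24): -7≡19 → T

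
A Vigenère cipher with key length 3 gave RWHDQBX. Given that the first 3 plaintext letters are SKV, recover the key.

Subtract each crib letter from the matching ciphertext letter (mod 26):
R(17)−S(18)=-1≡25 → Z
W(22)−K(10)=12 → M
H(7)−V(21)=-14≡12 → M

ZMM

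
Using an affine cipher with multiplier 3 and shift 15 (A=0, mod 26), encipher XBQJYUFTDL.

GSLQJXEUYW

X(23): 3·23+15=84≡6 → G
B(1): 3·1+15=18 → S
Q(16): 3·16+15=63≡11 → L
J(9): 3·9+15=42≡16 → Q
Y(24): 3·24+15=87≡9 → J
U(20): 3·20+15=75≡23 → X
F(5): 3·5+15=30≡4 → E
T(19): 3·19+15=72≡20 → U
D(3): 3·3+15=24 → Y
L(11): 3·11+15=48≡22 → W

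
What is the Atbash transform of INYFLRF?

RMBUOIU

I(8) → R(17)
N(13) → M(12)
Y(24) → B(1)
F(5) → U(20)
L(11) → O(14)
R(17) → I(8)
F(5) → U(20)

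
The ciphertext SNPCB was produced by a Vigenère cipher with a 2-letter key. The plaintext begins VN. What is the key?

XA

Subtract each crib letter from the matching ciphertext letter (mod 26):
S(18)−V(21)=-3≡23 → X
N(13)−N(13)=0 → A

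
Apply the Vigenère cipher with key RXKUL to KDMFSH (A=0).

BAWZDY

Repeat the key across the message: RXKULR
K(10)+R(17): 27≡1 → B
D(3)+X(23): 26≡0 → A
M(12)+K(10): 22 → W
F(5)+U(20): 25 → Z
S(18)+L(11): 29≡3 → D
H(7)+R(17): 24 → Y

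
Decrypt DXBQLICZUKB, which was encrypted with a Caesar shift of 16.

D(3): 3−16=-13≡13 → N
X(23): 23−16=7 → H
B(1): 1−16=-15≡11 → L
Q(16): 16−16=0 → A
L(11): 11−16=-5≡21 → V
I(8): 8−16=-8≡18 → S
C(2): 2−16=-14≡12 → M
Z(25): 25−16=9 → J
U(20): 20−16=4 → E
K(10): 10−16=-6≡20 → U
B(1): 1−16=-15≡11 → L

NHLAVSMJEUL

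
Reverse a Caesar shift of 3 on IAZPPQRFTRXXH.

I(8): 8−3=5 → F
A(0): 0−3=-3≡23 → X
Z(25): 25−3=22 → W
P(15): 15−3=12 → M
P(15): 15−3=12 → M
Q(16): 16−3=13 → N
R(17): 17−3=14 → O
F(5): 5−3=2 → C
T(19): 19−3=16 → Q
R(17): 17−3=14 → O
X(23): 23−3=20 → U
X(23): 23−3=20 → U
H(7): 7−3=4 → E

FXWMMNOCQOUUE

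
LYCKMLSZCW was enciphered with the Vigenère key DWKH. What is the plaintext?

ICSDJPISZA

Repeat the key across the ciphertext: DWKHDWKHDW
L(11)−D(3): 8 → I
Y(24)−W(22): 2 → C
C(2)−K(10): -8≡18 → S
K(10)−H(7): 3 → D
M(12)−D(3): 9 → J
L(11)−W(22): -11≡15 → P
S(18)−K(10): 8 → I
Z(25)−H(7): 18 → S
C(2)−D(3): -1≡25 → Z
W(22)−W(22): 0 → A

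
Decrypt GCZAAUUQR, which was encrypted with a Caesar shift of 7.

ZVSTTNNJK

G(6): 6−7=-1≡25 → Z
C(2): 2−7=-5≡21 → V
Z(25): 25−7=18 → S
A(0): 0−7=-7≡19 → T
A(0): 0−7=-7≡19 → T
U(20): 20−7=13 → N
U(20): 20−7=13 → N
Q(16): 16−7=9 → J
R(17): 17−7=10 → K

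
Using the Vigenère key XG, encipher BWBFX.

Repeat the key across the message: XGXGX
B(1)+X(23): 24 → Y
W(22)+G(6): 28≡2 → C
B(1)+X(23): 24 → Y
F(5)+G(6): 11 → L
X(23)+X(23): 46≡20 → U

YCYLU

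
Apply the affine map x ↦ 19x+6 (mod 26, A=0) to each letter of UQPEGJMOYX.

WYFEQVAMUB

U(20): 19·20+6=386≡22 → W
Q(16): 19·16+6=310≡24 → Y
P(15): 19·15+6=291≡5 → F
E(4): 19·4+6=82≡4 → E
G(6): 19·6+6=120≡16 → Q
J(9): 19·9+6=177≡21 → V
M(12): 19·12+6=234≡0 → A
O(14): 19·14+6=272≡12 → M
Y(24): 19·24+6=462≡20 → U
X(23): 19·23+6=443≡1 → B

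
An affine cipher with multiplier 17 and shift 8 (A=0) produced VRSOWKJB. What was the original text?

The inverse of 17 mod 26 is 23, since 17·23=391≡1. Apply D(y)=23·(y−8) mod 26:
V(21): 23·(21−8)=299≡13 → N
R(17): 23·(17−8)=207≡25 → Z
S(18): 23·(18−8)=230≡22 → W
O(14): 23·(14−8)=138≡8 → I
W(22): 23·(22−8)=322≡10 → K
K(10): 23·(10−8)=46≡20 → U
J(9): 23·(9−8)=23 → X
B(1): 23·(1−8)=-161≡21 → V

NZWIKUXV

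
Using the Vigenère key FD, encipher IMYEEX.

NPDHJA

Repeat the key across the message: FDFDFD
I(8)+F(5): 13 → N
M(12)+D(3): 15 → P
Y(24)+F(5): 29≡3 → D
E(4)+D(3): 7 → H
E(4)+F(5): 9 → J
X(23)+D(3): 26≡0 → A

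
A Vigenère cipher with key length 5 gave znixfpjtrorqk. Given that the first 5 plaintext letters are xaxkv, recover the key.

Subtract each crib letter from the matching ciphertext letter (mod 26):
z(25)−x(23)=2 → c
n(13)−a(0)=13 → n
i(8)−x(23)=-15≡11 → l
x(23)−k(10)=13 → n
f(5)−v(21)=-16≡10 → k

cnlnk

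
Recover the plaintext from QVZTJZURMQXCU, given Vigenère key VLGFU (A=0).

Repeat the key across the ciphertext: VLGFUVLGFUVLG
Q(16)−V(21): -5≡21 → V
V(21)−L(11): 10 → K
Z(25)−G(6): 19 → T
T(19)−F(5): 14 → O
J(9)−U(20): -11≡15 → P
Z(25)−V(21): 4 → E
U(20)−L(11): 9 → J
R(17)−G(6): 11 → L
M(12)−F(5): 7 → H
Q(16)−U(20): -4≡22 → W
X(23)−V(21): 2 → C
C(2)−L(11): -9≡17 → R
U(20)−G(6): 14 → O

VKTOPEJLHWCRO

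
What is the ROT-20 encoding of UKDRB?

OEXLV

U(20): 20+20=40≡14 → O
K(10): 10+20=30≡4 → E
D(3): 3+20=23 → X
R(17): 17+20=37≡11 → L
B(1): 1+20=21 → V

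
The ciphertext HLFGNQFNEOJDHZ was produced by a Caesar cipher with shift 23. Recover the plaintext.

H(7): 7−23=-16≡10 → K
L(11): 11−23=-12≡14 → O
F(5): 5−23=-18≡8 → I
G(6): 6−23=-17≡9 → J
N(13): 13−23=-10≡16 → Q
Q(16): 16−23=-7≡19 → T
F(5): 5−23=-18≡8 → I
N(13): 13−23=-10≡16 → Q
E(4): 4−23=-19≡7 → H
O(14): 14−23=-9≡17 → R
J(9): 9−23=-14≡12 → M
D(3): 3−23=-20≡6 → G
H(7): 7−23=-16≡10 → K
Z(25): 25−23=2 → C

KOIJQTIQHRMGKC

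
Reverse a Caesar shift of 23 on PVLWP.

P(15): 15−23=-8≡18 → S
V(21): 21−23=-2≡24 → Y
L(11): 11−23=-12≡14 → O
W(22): 22−23=-1≡25 → Z
P(15): 15−23=-8≡18 → S

SYOZS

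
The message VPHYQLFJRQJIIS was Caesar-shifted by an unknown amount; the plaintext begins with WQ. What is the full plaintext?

WQIZRMGKSRKJJT

From the crib: V(21)−W(22)=-1≡25, so the shift is 25.
Subtract 25 from each ciphertext letter:
V(21): 21−25=-4≡22 → W
P(15): 15−25=-10≡16 → Q
H(7): 7−25=-18≡8 → I
Y(24): 24−25=-1≡25 → Z
Q(16): 16−25=-9≡17 → R
L(11): 11−25=-14≡12 → M
F(5): 5−25=-20≡6 → G
J(9): 9−25=-16≡10 → K
R(17): 17−25=-8≡18 → S
Q(16): 16−25=-9≡17 → R
J(9): 9−25=-16≡10 → K
I(8): 8−25=-17≡9 → J
I(8): 8−25=-17≡9 → J
S(18): 18−25=-7≡19 → T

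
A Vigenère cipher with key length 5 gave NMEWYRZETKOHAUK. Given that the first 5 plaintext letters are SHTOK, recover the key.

Subtract each crib letter from the matching ciphertext letter (mod 26):
N(13)−S(18)=-5≡21 → V
M(12)−H(7)=5 → F
E(4)−T(19)=-15≡11 → L
W(22)−O(14)=8 → I
Y(24)−K(10)=14 → O

VFLIO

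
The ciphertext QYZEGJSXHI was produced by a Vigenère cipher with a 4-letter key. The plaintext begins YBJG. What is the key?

Subtract each crib letter from the matching ciphertext letter (mod 26):
Q(16)−Y(24)=-8≡18 → S
Y(24)−B(1)=23 → X
Z(25)−J(9)=16 → Q
E(4)−G(6)=-2≡24 → Y

SXQY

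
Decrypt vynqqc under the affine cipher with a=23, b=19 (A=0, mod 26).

The inverse of 23 mod 26 is 17, since 23·17=391≡1. Apply D(y)=17·(y−19) mod 26:
v(21): 17·(21−19)=34≡8 → i
y(24): 17·(24−19)=85≡7 → h
n(13): 17·(13−19)=-102≡2 → c
q(16): 17·(16−19)=-51≡1 → b
q(16): 17·(16−19)=-51≡1 → b
c(2): 17·(2−19)=-289≡23 → x

ihcbbx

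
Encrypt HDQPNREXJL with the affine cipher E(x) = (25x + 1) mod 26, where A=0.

UYLMOKXESQ

H(7): 25·7+1=176≡20 → U
D(3): 25·3+1=76≡24 → Y
Q(16): 25·16+1=401≡11 → L
P(15): 25·15+1=376≡12 → M
N(13): 25·13+1=326≡14 → O
R(17): 25·17+1=426≡10 → K
E(4): 25·4+1=101≡23 → X
X(23): 25·23+1=576≡4 → E
J(9): 25·9+1=226≡18 → S
L(11): 25·11+1=276≡16 → Q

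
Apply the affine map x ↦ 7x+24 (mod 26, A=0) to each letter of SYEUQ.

UKAIG

S(18): 7·18+24=150≡20 → U
Y(24): 7·24+24=192≡10 → K
E(4): 7·4+24=52≡0 → A
U(20): 7·20+24=164≡8 → I
Q(16): 7·16+24=136≡6 → G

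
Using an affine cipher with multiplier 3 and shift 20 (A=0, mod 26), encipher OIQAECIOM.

O(14): 3·14+20=62≡10 → K
I(8): 3·8+20=44≡18 → S
Q(16): 3·16+20=68≡16 → Q
A(0): 3·0+20=20 → U
E(4): 3·4+20=32≡6 → G
C(2): 3·2+20=26≡0 → A
I(8): 3·8+20=44≡18 → S
O(14): 3·14+20=62≡10 → K
M(12): 3·12+20=56≡4 → E

KSQUGASKE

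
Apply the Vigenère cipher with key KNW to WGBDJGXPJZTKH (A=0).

GTXNWCHCFJGGR

Repeat the key across the message: KNWKNWKNWKNWK
W(22)+K(10): 32≡6 → G
G(6)+N(13): 19 → T
B(1)+W(22): 23 → X
D(3)+K(10): 13 → N
J(9)+N(13): 22 → W
G(6)+W(22): 28≡2 → C
X(23)+K(10): 33≡7 → H
P(15)+N(13): 28≡2 → C
J(9)+W(22): 31≡5 → F
Z(25)+K(10): 35≡9 → J
T(19)+N(13): 32≡6 → G
K(10)+W(22): 32≡6 → G
H(7)+K(10): 17 → R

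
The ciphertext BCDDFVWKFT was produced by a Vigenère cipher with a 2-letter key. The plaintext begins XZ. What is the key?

Subtract each crib letter from the matching ciphertext letter (mod 26):
B(1)−X(23)=-22≡4 → E
C(2)−Z(25)=-23≡3 → D

ED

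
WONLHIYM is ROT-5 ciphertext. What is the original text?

RJIGCDTH

W(22): 22−5=17 → R
O(14): 14−5=9 → J
N(13): 13−5=8 → I
L(11): 11−5=6 → G
H(7): 7−5=2 → C
I(8): 8−5=3 → D
Y(24): 24−5=19 → T
M(12): 12−5=7 → H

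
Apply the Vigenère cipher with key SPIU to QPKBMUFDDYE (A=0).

IESVEJNXVNM

Repeat the key across the message: SPIUSPIUSPI
Q(16)+S(18): 34≡8 → I
P(15)+P(15): 30≡4 → E
K(10)+I(8): 18 → S
B(1)+U(20): 21 → V
M(12)+S(18): 30≡4 → E
U(20)+P(15): 35≡9 → J
F(5)+I(8): 13 → N
D(3)+U(20): 23 → X
D(3)+S(18): 21 → V
Y(24)+P(15): 39≡13 → N
E(4)+I(8): 12 → M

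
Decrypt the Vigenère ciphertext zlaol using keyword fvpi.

uqlgg

Repeat the key across the ciphertext: fvpif
z(25)−f(5): 20 → u
l(11)−v(21): -10≡16 → q
a(0)−p(15): -15≡11 → l
o(14)−i(8): 6 → g
l(11)−f(5): 6 → g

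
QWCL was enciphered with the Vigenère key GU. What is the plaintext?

KCWR

Repeat the key across the ciphertext: GUGU
Q(16)−G(6): 10 → K
W(22)−U(20): 2 → C
C(2)−G(6): -4≡22 → W
L(11)−U(20): -9≡17 → R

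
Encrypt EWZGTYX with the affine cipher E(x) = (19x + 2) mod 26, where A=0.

E(4): 19·4+2=78≡0 → A
W(22): 19·22+2=420≡4 → E
Z(25): 19·25+2=477≡9 → J
G(6): 19·6+2=116≡12 → M
T(19): 19·19+2=363≡25 → Z
Y(24): 19·24+2=458≡16 → Q
X(23): 19·23+2=439≡23 → X

AEJMZQX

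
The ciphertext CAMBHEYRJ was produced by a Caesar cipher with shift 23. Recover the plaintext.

FDPEKHBUM

C(2): 2−23=-21≡5 → F
A(0): 0−23=-23≡3 → D
M(12): 12−23=-11≡15 → P
B(1): 1−23=-22≡4 → E
H(7): 7−23=-16≡10 → K
E(4): 4−23=-19≡7 → H
Y(24): 24−23=1 → B
R(17): 17−23=-6≡20 → U
J(9): 9−23=-14≡12 → M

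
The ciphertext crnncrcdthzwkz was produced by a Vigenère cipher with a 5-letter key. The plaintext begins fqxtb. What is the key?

Subtract each crib letter from the matching ciphertext letter (mod 26):
c(2)−f(5)=-3≡23 → x
r(17)−q(16)=1 → b
n(13)−x(23)=-10≡16 → q
n(13)−t(19)=-6≡20 → u
c(2)−b(1)=1 → b

xbqub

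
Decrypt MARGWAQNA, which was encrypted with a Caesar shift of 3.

M(12): 12−3=9 → J
A(0): 0−3=-3≡23 → X
R(17): 17−3=14 → O
G(6): 6−3=3 → D
W(22): 22−3=19 → T
A(0): 0−3=-3≡23 → X
Q(16): 16−3=13 → N
N(13): 13−3=10 → K
A(0): 0−3=-3≡23 → X

JXODTXNKX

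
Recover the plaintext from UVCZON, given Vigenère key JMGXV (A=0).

Repeat the key across the ciphertext: JMGXVJ
U(20)−J(9): 11 → L
V(21)−M(12): 9 → J
C(2)−G(6): -4≡22 → W
Z(25)−X(23): 2 → C
O(14)−V(21): -7≡19 → T
N(13)−J(9): 4 → E

LJWCTE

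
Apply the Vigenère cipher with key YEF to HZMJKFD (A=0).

Repeat the key across the message: YEFYEFY
H(7)+Y(24): 31≡5 → F
Z(25)+E(4): 29≡3 → D
M(12)+F(5): 17 → R
J(9)+Y(24): 33≡7 → H
K(10)+E(4): 14 → O
F(5)+F(5): 10 → K
D(3)+Y(24): 27≡1 → B

FDRHOKB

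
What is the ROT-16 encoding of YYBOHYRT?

OOREXOHJ

Y(24): 24+16=40≡14 → O
Y(24): 24+16=40≡14 → O
B(1): 1+16=17 → R
O(14): 14+16=30≡4 → E
H(7): 7+16=23 → X
Y(24): 24+16=40≡14 → O
R(17): 17+16=33≡7 → H
T(19): 19+16=35≡9 → J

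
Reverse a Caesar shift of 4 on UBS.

QXO

U(20): 20−4=16 → Q
B(1): 1−4=-3≡23 → X
S(18): 18−4=14 → O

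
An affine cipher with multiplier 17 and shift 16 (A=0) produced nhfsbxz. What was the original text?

jbhutfz

The inverse of 17 mod 26 is 23, since 17·23=391≡1. Apply D(y)=23·(y−16) mod 26:
n(13): 23·(13−16)=-69≡9 → j
h(7): 23·(7−16)=-207≡1 → b
f(5): 23·(5−16)=-253≡7 → h
s(18): 23·(18−16)=46≡20 → u
b(1): 23·(1−16)=-345≡19 → t
x(23): 23·(23−16)=161≡5 → f
z(25): 23·(25−16)=207≡25 → z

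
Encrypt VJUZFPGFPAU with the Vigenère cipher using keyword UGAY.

PPUXZVGDJGU

Repeat the key across the message: UGAYUGAYUGA
V(21)+U(20): 41≡15 → P
J(9)+G(6): 15 → P
U(20)+A(0): 20 → U
Z(25)+Y(24): 49≡23 → X
F(5)+U(20): 25 → Z
P(15)+G(6): 21 → V
G(6)+A(0): 6 → G
F(5)+Y(24): 29≡3 → D
P(15)+U(20): 35≡9 → J
A(0)+G(6): 6 → G
U(20)+A(0): 20 → U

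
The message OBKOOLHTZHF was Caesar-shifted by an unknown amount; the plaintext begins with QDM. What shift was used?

24

From the crib: O(14)−Q(16)=-2≡24, so the shift is 24.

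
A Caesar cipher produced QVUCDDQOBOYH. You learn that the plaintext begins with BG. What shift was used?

15

From the crib: Q(16)−B(1)=15, so the shift is 15.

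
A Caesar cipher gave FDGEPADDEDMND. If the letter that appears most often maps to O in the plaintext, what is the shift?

15

The most frequent ciphertext letter is D (appears 5 times).
D is position 3; O is position 14.
Shift = -11≡15.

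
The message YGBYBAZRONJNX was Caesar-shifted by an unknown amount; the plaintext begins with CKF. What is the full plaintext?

CKFCFEDVSRNRB

From the crib: Y(24)−C(2)=22, so the shift is 22.
Subtract 22 from each ciphertext letter:
Y(24): 24−22=2 → C
G(6): 6−22=-16≡10 → K
B(1): 1−22=-21≡5 → F
Y(24): 24−22=2 → C
B(1): 1−22=-21≡5 → F
A(0): 0−22=-22≡4 → E
Z(25): 25−22=3 → D
R(17): 17−22=-5≡21 → V
O(14): 14−22=-8≡18 → S
N(13): 13−22=-9≡17 → R
J(9): 9−22=-13≡13 → N
N(13): 13−22=-9≡17 → R
X(23): 23−22=1 → B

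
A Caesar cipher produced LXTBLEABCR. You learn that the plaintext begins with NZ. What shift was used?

From the crib: L(11)−N(13)=-2≡24, so the shift is 24.

24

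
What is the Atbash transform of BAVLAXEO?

YZEOZCVL

B(1) → Y(24)
A(0) → Z(25)
V(21) → E(4)
L(11) → O(14)
A(0) → Z(25)
X(23) → C(2)
E(4) → V(21)
O(14) → L(11)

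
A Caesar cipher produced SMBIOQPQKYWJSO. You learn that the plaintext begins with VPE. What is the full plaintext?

From the crib: S(18)−V(21)=-3≡23, so the shift is 23.
Subtract 23 from each ciphertext letter:
S(18): 18−23=-5≡21 → V
M(12): 12−23=-11≡15 → P
B(1): 1−23=-22≡4 → E
I(8): 8−23=-15≡11 → L
O(14): 14−23=-9≡17 → R
Q(16): 16−23=-7≡19 → T
P(15): 15−23=-8≡18 → S
Q(16): 16−23=-7≡19 → T
K(10): 10−23=-13≡13 → N
Y(24): 24−23=1 → B
W(22): 22−23=-1≡25 → Z
J(9): 9−23=-14≡12 → M
S(18): 18−23=-5≡21 → V
O(14): 14−23=-9≡17 → R

VPELRTSTNBZMVR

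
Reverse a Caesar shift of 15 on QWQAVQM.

BHBLGBX

Q(16): 16−15=1 → B
W(22): 22−15=7 → H
Q(16): 16−15=1 → B
A(0): 0−15=-15≡11 → L
V(21): 21−15=6 → G
Q(16): 16−15=1 → B
M(12): 12−15=-3≡23 → X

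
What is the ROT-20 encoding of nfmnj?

n(13): 13+20=33≡7 → h
f(5): 5+20=25 → z
m(12): 12+20=32≡6 → g
n(13): 13+20=33≡7 → h
j(9): 9+20=29≡3 → d

hzghd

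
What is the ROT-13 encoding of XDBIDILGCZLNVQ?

X(23): 23+13=36≡10 → K
D(3): 3+13=16 → Q
B(1): 1+13=14 → O
I(8): 8+13=21 → V
D(3): 3+13=16 → Q
I(8): 8+13=21 → V
L(11): 11+13=24 → Y
G(6): 6+13=19 → T
C(2): 2+13=15 → P
Z(25): 25+13=38≡12 → M
L(11): 11+13=24 → Y
N(13): 13+13=26≡0 → A
V(21): 21+13=34≡8 → I
Q(16): 16+13=29≡3 → D

KQOVQVYTPMYAID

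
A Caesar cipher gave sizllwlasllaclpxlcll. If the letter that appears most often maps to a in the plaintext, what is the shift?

11

The most frequent ciphertext letter is l (appears 9 times).
l is position 11; a is position 0.
Shift = 11.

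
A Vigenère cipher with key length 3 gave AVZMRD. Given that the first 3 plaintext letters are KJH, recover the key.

QMS

Subtract each crib letter from the matching ciphertext letter (mod 26):
A(0)−K(10)=-10≡16 → Q
V(21)−J(9)=12 → M
Z(25)−H(7)=18 → S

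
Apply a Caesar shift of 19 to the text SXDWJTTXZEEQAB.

S(18): 18+19=37≡11 → L
X(23): 23+19=42≡16 → Q
D(3): 3+19=22 → W
W(22): 22+19=41≡15 → P
J(9): 9+19=28≡2 → C
T(19): 19+19=38≡12 → M
T(19): 19+19=38≡12 → M
X(23): 23+19=42≡16 → Q
Z(25): 25+19=44≡18 → S
E(4): 4+19=23 → X
E(4): 4+19=23 → X
Q(16): 16+19=35≡9 → J
A(0): 0+19=19 → T
B(1): 1+19=20 → U

LQWPCMMQSXXJTU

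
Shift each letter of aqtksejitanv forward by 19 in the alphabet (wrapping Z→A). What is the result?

a(0): 0+19=19 → t
q(16): 16+19=35≡9 → j
t(19): 19+19=38≡12 → m
k(10): 10+19=29≡3 → d
s(18): 18+19=37≡11 → l
e(4): 4+19=23 → x
j(9): 9+19=28≡2 → c
i(8): 8+19=27≡1 → b
t(19): 19+19=38≡12 → m
a(0): 0+19=19 → t
n(13): 13+19=32≡6 → g
v(21): 21+19=40≡14 → o

tjmdlxcbmtgo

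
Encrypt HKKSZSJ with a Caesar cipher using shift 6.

NQQYFYP

H(7): 7+6=13 → N
K(10): 10+6=16 → Q
K(10): 10+6=16 → Q
S(18): 18+6=24 → Y
Z(25): 25+6=31≡5 → F
S(18): 18+6=24 → Y
J(9): 9+6=15 → P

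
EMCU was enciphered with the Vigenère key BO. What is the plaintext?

Repeat the key across the ciphertext: BOBO
E(4)−B(1): 3 → D
M(12)−O(14): -2≡24 → Y
C(2)−B(1): 1 → B
U(20)−O(14): 6 → G

DYBG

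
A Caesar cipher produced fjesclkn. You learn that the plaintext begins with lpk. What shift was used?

From the crib: f(5)−l(11)=-6≡20, so the shift is 20.

20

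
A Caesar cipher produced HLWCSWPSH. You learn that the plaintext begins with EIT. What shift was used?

3

From the crib: H(7)−E(4)=3, so the shift is 3.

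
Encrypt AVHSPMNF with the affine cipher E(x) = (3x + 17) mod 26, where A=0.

RCMTKBEG

A(0): 3·0+17=17 → R
V(21): 3·21+17=80≡2 → C
H(7): 3·7+17=38≡12 → M
S(18): 3·18+17=71≡19 → T
P(15): 3·15+17=62≡10 → K
M(12): 3·12+17=53≡1 → B
N(13): 3·13+17=56≡4 → E
F(5): 3·5+17=32≡6 → G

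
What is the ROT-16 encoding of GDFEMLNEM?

G(6): 6+16=22 → W
D(3): 3+16=19 → T
F(5): 5+16=21 → V
E(4): 4+16=20 → U
M(12): 12+16=28≡2 → C
L(11): 11+16=27≡1 → B
N(13): 13+16=29≡3 → D
E(4): 4+16=20 → U
M(12): 12+16=28≡2 → C

WTVUCBDUC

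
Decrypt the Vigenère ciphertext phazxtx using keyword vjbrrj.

Repeat the key across the ciphertext: vjbrrjv
p(15)−v(21): -6≡20 → u
h(7)−j(9): -2≡24 → y
a(0)−b(1): -1≡25 → z
z(25)−r(17): 8 → i
x(23)−r(17): 6 → g
t(19)−j(9): 10 → k
x(23)−v(21): 2 → c

uyzigkc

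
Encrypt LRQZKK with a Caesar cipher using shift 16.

L(11): 11+16=27≡1 → B
R(17): 17+16=33≡7 → H
Q(16): 16+16=32≡6 → G
Z(25): 25+16=41≡15 → P
K(10): 10+16=26≡0 → A
K(10): 10+16=26≡0 → A

BHGPAA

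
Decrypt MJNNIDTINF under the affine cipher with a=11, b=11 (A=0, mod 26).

TOMMVEWVMQ

The inverse of 11 mod 26 is 19, since 11·19=209≡1. Apply D(y)=19·(y−11) mod 26:
M(12): 19·(12−11)=19 → T
J(9): 19·(9−11)=-38≡14 → O
N(13): 19·(13−11)=38≡12 → M
N(13): 19·(13−11)=38≡12 → M
I(8): 19·(8−11)=-57≡21 → V
D(3): 19·(3−11)=-152≡4 → E
T(19): 19·(19−11)=152≡22 → W
I(8): 19·(8−11)=-57≡21 → V
N(13): 19·(13−11)=38≡12 → M
F(5): 19·(5−11)=-114≡16 → Q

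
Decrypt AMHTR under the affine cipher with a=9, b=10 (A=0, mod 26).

The inverse of 9 mod 26 is 3, since 9·3=27≡1. Apply D(y)=3·(y−10) mod 26:
A(0): 3·(0−10)=-30≡22 → W
M(12): 3·(12−10)=6 → G
H(7): 3·(7−10)=-9≡17 → R
T(19): 3·(19−10)=27≡1 → B
R(17): 3·(17−10)=21 → V

WGRBV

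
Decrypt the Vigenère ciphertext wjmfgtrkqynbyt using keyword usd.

Repeat the key across the ciphertext: usdusdusdusdus
w(22)−u(20): 2 → c
j(9)−s(18): -9≡17 → r
m(12)−d(3): 9 → j
f(5)−u(20): -15≡11 → l
g(6)−s(18): -12≡14 → o
t(19)−d(3): 16 → q
r(17)−u(20): -3≡23 → x
k(10)−s(18): -8≡18 → s
q(16)−d(3): 13 → n
y(24)−u(20): 4 → e
n(13)−s(18): -5≡21 → v
b(1)−d(3): -2≡24 → y
y(24)−u(20): 4 → e
t(19)−s(18): 1 → b

crjloqxsnevyeb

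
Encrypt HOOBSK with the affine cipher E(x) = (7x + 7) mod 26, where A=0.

EBBODZ

H(7): 7·7+7=56≡4 → E
O(14): 7·14+7=105≡1 → B
O(14): 7·14+7=105≡1 → B
B(1): 7·1+7=14 → O
S(18): 7·18+7=133≡3 → D
K(10): 7·10+7=77≡25 → Z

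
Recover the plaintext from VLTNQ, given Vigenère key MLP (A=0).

JAEBF

Repeat the key across the ciphertext: MLPML
V(21)−M(12): 9 → J
L(11)−L(11): 0 → A
T(19)−P(15): 4 → E
N(13)−M(12): 1 → B
Q(16)−L(11): 5 → F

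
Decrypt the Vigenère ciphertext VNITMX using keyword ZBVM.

Repeat the key across the ciphertext: ZBVMZB
V(21)−Z(25): -4≡22 → W
N(13)−B(1): 12 → M
I(8)−V(21): -13≡13 → N
T(19)−M(12): 7 → H
M(12)−Z(25): -13≡13 → N
X(23)−B(1): 22 → W

WMNHNW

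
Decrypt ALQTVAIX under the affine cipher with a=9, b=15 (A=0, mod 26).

The inverse of 9 mod 26 is 3, since 9·3=27≡1. Apply D(y)=3·(y−15) mod 26:
A(0): 3·(0−15)=-45≡7 → H
L(11): 3·(11−15)=-12≡14 → O
Q(16): 3·(16−15)=3 → D
T(19): 3·(19−15)=12 → M
V(21): 3·(21−15)=18 → S
A(0): 3·(0−15)=-45≡7 → H
I(8): 3·(8−15)=-21≡5 → F
X(23): 3·(23−15)=24 → Y

HODMSHFY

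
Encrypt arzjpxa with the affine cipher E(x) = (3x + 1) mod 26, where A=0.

a(0): 3·0+1=1 → b
r(17): 3·17+1=52≡0 → a
z(25): 3·25+1=76≡24 → y
j(9): 3·9+1=28≡2 → c
p(15): 3·15+1=46≡20 → u
x(23): 3·23+1=70≡18 → s
a(0): 3·0+1=1 → b

baycusb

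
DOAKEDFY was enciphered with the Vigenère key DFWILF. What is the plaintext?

AJECTYCT

Repeat the key across the ciphertext: DFWILFDF
D(3)−D(3): 0 → A
O(14)−F(5): 9 → J
A(0)−W(22): -22≡4 → E
K(10)−I(8): 2 → C
E(4)−L(11): -7≡19 → T
D(3)−F(5): -2≡24 → Y
F(5)−D(3): 2 → C
Y(24)−F(5): 19 → T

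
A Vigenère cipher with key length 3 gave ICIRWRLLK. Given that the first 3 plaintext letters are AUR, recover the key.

Subtract each crib letter from the matching ciphertext letter (mod 26):
I(8)−A(0)=8 → I
C(2)−U(20)=-18≡8 → I
I(8)−R(17)=-9≡17 → R

IIR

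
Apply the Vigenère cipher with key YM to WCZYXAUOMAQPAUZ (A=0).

Repeat the key across the message: YMYMYMYMYMYMYMY
W(22)+Y(24): 46≡20 → U
C(2)+M(12): 14 → O
Z(25)+Y(24): 49≡23 → X
Y(24)+M(12): 36≡10 → K
X(23)+Y(24): 47≡21 → V
A(0)+M(12): 12 → M
U(20)+Y(24): 44≡18 → S
O(14)+M(12): 26≡0 → A
M(12)+Y(24): 36≡10 → K
A(0)+M(12): 12 → M
Q(16)+Y(24): 40≡14 → O
P(15)+M(12): 27≡1 → B
A(0)+Y(24): 24 → Y
U(20)+M(12): 32≡6 → G
Z(25)+Y(24): 49≡23 → X

UOXKVMSAKMOBYGX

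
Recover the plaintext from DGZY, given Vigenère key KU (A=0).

Repeat the key across the ciphertext: KUKU
D(3)−K(10): -7≡19 → T
G(6)−U(20): -14≡12 → M
Z(25)−K(10): 15 → P
Y(24)−U(20): 4 → E

TMPE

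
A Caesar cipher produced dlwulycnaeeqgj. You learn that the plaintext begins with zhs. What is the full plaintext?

zhsqhuyjwaamcf

From the crib: d(3)−z(25)=-22≡4, so the shift is 4.
Subtract 4 from each ciphertext letter:
d(3): 3−4=-1≡25 → z
l(11): 11−4=7 → h
w(22): 22−4=18 → s
u(20): 20−4=16 → q
l(11): 11−4=7 → h
y(24): 24−4=20 → u
c(2): 2−4=-2≡24 → y
n(13): 13−4=9 → j
a(0): 0−4=-4≡22 → w
e(4): 4−4=0 → a
e(4): 4−4=0 → a
q(16): 16−4=12 → m
g(6): 6−4=2 → c
j(9): 9−4=5 → f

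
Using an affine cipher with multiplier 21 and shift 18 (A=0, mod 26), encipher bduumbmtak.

ndwwknkbsu

b(1): 21·1+18=39≡13 → n
d(3): 21·3+18=81≡3 → d
u(20): 21·20+18=438≡22 → w
u(20): 21·20+18=438≡22 → w
m(12): 21·12+18=270≡10 → k
b(1): 21·1+18=39≡13 → n
m(12): 21·12+18=270≡10 → k
t(19): 21·19+18=417≡1 → b
a(0): 21·0+18=18 → s
k(10): 21·10+18=228≡20 → u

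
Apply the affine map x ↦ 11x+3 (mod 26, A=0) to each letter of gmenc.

rfvqz

g(6): 11·6+3=69≡17 → r
m(12): 11·12+3=135≡5 → f
e(4): 11·4+3=47≡21 → v
n(13): 11·13+3=146≡16 → q
c(2): 11·2+3=25 → z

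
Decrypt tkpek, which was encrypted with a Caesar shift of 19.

arwlr

t(19): 19−19=0 → a
k(10): 10−19=-9≡17 → r
p(15): 15−19=-4≡22 → w
e(4): 4−19=-15≡11 → l
k(10): 10−19=-9≡17 → r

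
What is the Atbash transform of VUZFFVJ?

V(21) → E(4)
U(20) → F(5)
Z(25) → A(0)
F(5) → U(20)
F(5) → U(20)
V(21) → E(4)
J(9) → Q(16)

EFAUUEQ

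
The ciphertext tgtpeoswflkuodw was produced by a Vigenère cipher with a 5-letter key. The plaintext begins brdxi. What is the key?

Subtract each crib letter from the matching ciphertext letter (mod 26):
t(19)−b(1)=18 → s
g(6)−r(17)=-11≡15 → p
t(19)−d(3)=16 → q
p(15)−x(23)=-8≡18 → s
e(4)−i(8)=-4≡22 → w

spqsw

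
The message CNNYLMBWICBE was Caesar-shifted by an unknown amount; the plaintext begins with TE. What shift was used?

From the crib: C(2)−T(19)=-17≡9, so the shift is 9.

9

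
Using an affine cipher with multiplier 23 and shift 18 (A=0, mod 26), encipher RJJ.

R(17): 23·17+18=409≡19 → T
J(9): 23·9+18=225≡17 → R
J(9): 23·9+18=225≡17 → R

TRR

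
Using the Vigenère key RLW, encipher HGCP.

YRYG

Repeat the key across the message: RLWR
H(7)+R(17): 24 → Y
G(6)+L(11): 17 → R
C(2)+W(22): 24 → Y
P(15)+R(17): 32≡6 → G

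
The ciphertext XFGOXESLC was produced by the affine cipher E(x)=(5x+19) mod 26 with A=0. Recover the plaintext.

The inverse of 5 mod 26 is 21, since 5·21=105≡1. Apply D(y)=21·(y−19) mod 26:
X(23): 21·(23−19)=84≡6 → G
F(5): 21·(5−19)=-294≡18 → S
G(6): 21·(6−19)=-273≡13 → N
O(14): 21·(14−19)=-105≡25 → Z
X(23): 21·(23−19)=84≡6 → G
E(4): 21·(4−19)=-315≡23 → X
S(18): 21·(18−19)=-21≡5 → F
L(11): 21·(11−19)=-168≡14 → O
C(2): 21·(2−19)=-357≡7 → H

GSNZGXFOH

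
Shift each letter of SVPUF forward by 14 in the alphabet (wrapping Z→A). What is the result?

S(18): 18+14=32≡6 → G
V(21): 21+14=35≡9 → J
P(15): 15+14=29≡3 → D
U(20): 20+14=34≡8 → I
F(5): 5+14=19 → T

GJDIT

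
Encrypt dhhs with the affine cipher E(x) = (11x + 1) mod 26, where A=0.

iaar

d(3): 11·3+1=34≡8 → i
h(7): 11·7+1=78≡0 → a
h(7): 11·7+1=78≡0 → a
s(18): 11·18+1=199≡17 → r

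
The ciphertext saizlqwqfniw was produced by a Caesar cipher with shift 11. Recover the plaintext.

hpxoaflfucxl

s(18): 18−11=7 → h
a(0): 0−11=-11≡15 → p
i(8): 8−11=-3≡23 → x
z(25): 25−11=14 → o
l(11): 11−11=0 → a
q(16): 16−11=5 → f
w(22): 22−11=11 → l
q(16): 16−11=5 → f
f(5): 5−11=-6≡20 → u
n(13): 13−11=2 → c
i(8): 8−11=-3≡23 → x
w(22): 22−11=11 → l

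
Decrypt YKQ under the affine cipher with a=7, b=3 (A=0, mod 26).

The inverse of 7 mod 26 is 15, since 7·15=105≡1. Apply D(y)=15·(y−3) mod 26:
Y(24): 15·(24−3)=315≡3 → D
K(10): 15·(10−3)=105≡1 → B
Q(16): 15·(16−3)=195≡13 → N

DBN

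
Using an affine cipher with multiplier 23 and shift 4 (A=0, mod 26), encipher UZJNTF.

WHDRZP

U(20): 23·20+4=464≡22 → W
Z(25): 23·25+4=579≡7 → H
J(9): 23·9+4=211≡3 → D
N(13): 23·13+4=303≡17 → R
T(19): 23·19+4=441≡25 → Z
F(5): 23·5+4=119≡15 → P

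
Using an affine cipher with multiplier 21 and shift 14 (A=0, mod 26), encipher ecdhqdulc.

e(4): 21·4+14=98≡20 → u
c(2): 21·2+14=56≡4 → e
d(3): 21·3+14=77≡25 → z
h(7): 21·7+14=161≡5 → f
q(16): 21·16+14=350≡12 → m
d(3): 21·3+14=77≡25 → z
u(20): 21·20+14=434≡18 → s
l(11): 21·11+14=245≡11 → l
c(2): 21·2+14=56≡4 → e

uezfmzsle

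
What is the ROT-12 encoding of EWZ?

QIL

E(4): 4+12=16 → Q
W(22): 22+12=34≡8 → I
Z(25): 25+12=37≡11 → L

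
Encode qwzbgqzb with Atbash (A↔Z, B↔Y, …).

q(16) → j(9)
w(22) → d(3)
z(25) → a(0)
b(1) → y(24)
g(6) → t(19)
q(16) → j(9)
z(25) → a(0)
b(1) → y(24)

jdaytjay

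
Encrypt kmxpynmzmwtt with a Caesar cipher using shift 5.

prcudsrerbyy

k(10): 10+5=15 → p
m(12): 12+5=17 → r
x(23): 23+5=28≡2 → c
p(15): 15+5=20 → u
y(24): 24+5=29≡3 → d
n(13): 13+5=18 → s
m(12): 12+5=17 → r
z(25): 25+5=30≡4 → e
m(12): 12+5=17 → r
w(22): 22+5=27≡1 → b
t(19): 19+5=24 → y
t(19): 19+5=24 → y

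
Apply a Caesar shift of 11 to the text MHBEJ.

M(12): 12+11=23 → X
H(7): 7+11=18 → S
B(1): 1+11=12 → M
E(4): 4+11=15 → P
J(9): 9+11=20 → U

XSMPU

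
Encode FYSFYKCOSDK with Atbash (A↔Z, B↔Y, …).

F(5) → U(20)
Y(24) → B(1)
S(18) → H(7)
F(5) → U(20)
Y(24) → B(1)
K(10) → P(15)
C(2) → X(23)
O(14) → L(11)
S(18) → H(7)
D(3) → W(22)
K(10) → P(15)

UBHUBPXLHWP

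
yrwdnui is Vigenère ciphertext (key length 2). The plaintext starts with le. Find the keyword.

nn

Subtract each crib letter from the matching ciphertext letter (mod 26):
y(24)−l(11)=13 → n
r(17)−e(4)=13 → n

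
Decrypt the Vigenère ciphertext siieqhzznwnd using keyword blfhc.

Repeat the key across the ciphertext: blfhcblfhcbl
s(18)−b(1): 17 → r
i(8)−l(11): -3≡23 → x
i(8)−f(5): 3 → d
e(4)−h(7): -3≡23 → x
q(16)−c(2): 14 → o
h(7)−b(1): 6 → g
z(25)−l(11): 14 → o
z(25)−f(5): 20 → u
n(13)−h(7): 6 → g
w(22)−c(2): 20 → u
n(13)−b(1): 12 → m
d(3)−l(11): -8≡18 → s

rxdxogougums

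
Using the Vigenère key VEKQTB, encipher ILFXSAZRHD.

DPPNLBUVRT

Repeat the key across the message: VEKQTBVEKQ
I(8)+V(21): 29≡3 → D
L(11)+E(4): 15 → P
F(5)+K(10): 15 → P
X(23)+Q(16): 39≡13 → N
S(18)+T(19): 37≡11 → L
A(0)+B(1): 1 → B
Z(25)+V(21): 46≡20 → U
R(17)+E(4): 21 → V
H(7)+K(10): 17 → R
D(3)+Q(16): 19 → T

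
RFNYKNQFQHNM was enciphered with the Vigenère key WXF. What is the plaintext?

VIICNIUILLQH

Repeat the key across the ciphertext: WXFWXFWXFWXF
R(17)−W(22): -5≡21 → V
F(5)−X(23): -18≡8 → I
N(13)−F(5): 8 → I
Y(24)−W(22): 2 → C
K(10)−X(23): -13≡13 → N
N(13)−F(5): 8 → I
Q(16)−W(22): -6≡20 → U
F(5)−X(23): -18≡8 → I
Q(16)−F(5): 11 → L
H(7)−W(22): -15≡11 → L
N(13)−X(23): -10≡16 → Q
M(12)−F(5): 7 → H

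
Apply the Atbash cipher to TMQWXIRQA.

T(19) → G(6)
M(12) → N(13)
Q(16) → J(9)
W(22) → D(3)
X(23) → C(2)
I(8) → R(17)
R(17) → I(8)
Q(16) → J(9)
A(0) → Z(25)

GNJDCRIJZ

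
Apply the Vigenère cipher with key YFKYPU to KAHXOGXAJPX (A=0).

Repeat the key across the message: YFKYPUYFKYP
K(10)+Y(24): 34≡8 → I
A(0)+F(5): 5 → F
H(7)+K(10): 17 → R
X(23)+Y(24): 47≡21 → V
O(14)+P(15): 29≡3 → D
G(6)+U(20): 26≡0 → A
X(23)+Y(24): 47≡21 → V
A(0)+F(5): 5 → F
J(9)+K(10): 19 → T
P(15)+Y(24): 39≡13 → N
X(23)+P(15): 38≡12 → M

IFRVDAVFTNM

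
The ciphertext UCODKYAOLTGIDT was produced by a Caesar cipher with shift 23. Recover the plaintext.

U(20): 20−23=-3≡23 → X
C(2): 2−23=-21≡5 → F
O(14): 14−23=-9≡17 → R
D(3): 3−23=-20≡6 → G
K(10): 10−23=-13≡13 → N
Y(24): 24−23=1 → B
A(0): 0−23=-23≡3 → D
O(14): 14−23=-9≡17 → R
L(11): 11−23=-12≡14 → O
T(19): 19−23=-4≡22 → W
G(6): 6−23=-17≡9 → J
I(8): 8−23=-15≡11 → L
D(3): 3−23=-20≡6 → G
T(19): 19−23=-4≡22 → W

XFRGNBDROWJLGW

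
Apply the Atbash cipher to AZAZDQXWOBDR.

ZAZAWJCDLYWI

A(0) → Z(25)
Z(25) → A(0)
A(0) → Z(25)
Z(25) → A(0)
D(3) → W(22)
Q(16) → J(9)
X(23) → C(2)
W(22) → D(3)
O(14) → L(11)
B(1) → Y(24)
D(3) → W(22)
R(17) → I(8)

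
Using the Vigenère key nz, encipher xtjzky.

kswyxx

Repeat the key across the message: nznznz
x(23)+n(13): 36≡10 → k
t(19)+z(25): 44≡18 → s
j(9)+n(13): 22 → w
z(25)+z(25): 50≡24 → y
k(10)+n(13): 23 → x
y(24)+z(25): 49≡23 → x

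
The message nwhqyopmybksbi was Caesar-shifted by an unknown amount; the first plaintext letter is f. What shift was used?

From the crib: n(13)−f(5)=8, so the shift is 8.

8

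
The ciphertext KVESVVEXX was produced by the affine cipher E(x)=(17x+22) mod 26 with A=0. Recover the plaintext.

KDCMDDCXX

The inverse of 17 mod 26 is 23, since 17·23=391≡1. Apply D(y)=23·(y−22) mod 26:
K(10): 23·(10−22)=-276≡10 → K
V(21): 23·(21−22)=-23≡3 → D
E(4): 23·(4−22)=-414≡2 → C
S(18): 23·(18−22)=-92≡12 → M
V(21): 23·(21−22)=-23≡3 → D
V(21): 23·(21−22)=-23≡3 → D
E(4): 23·(4−22)=-414≡2 → C
X(23): 23·(23−22)=23 → X
X(23): 23·(23−22)=23 → X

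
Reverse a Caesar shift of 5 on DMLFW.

YHGAR

D(3): 3−5=-2≡24 → Y
M(12): 12−5=7 → H
L(11): 11−5=6 → G
F(5): 5−5=0 → A
W(22): 22−5=17 → R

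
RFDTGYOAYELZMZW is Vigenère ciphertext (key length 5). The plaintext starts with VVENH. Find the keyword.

WKZGZ

Subtract each crib letter from the matching ciphertext letter (mod 26):
R(17)−V(21)=-4≡22 → W
F(5)−V(21)=-16≡10 → K
D(3)−E(4)=-1≡25 → Z
T(19)−N(13)=6 → G
G(6)−H(7)=-1≡25 → Z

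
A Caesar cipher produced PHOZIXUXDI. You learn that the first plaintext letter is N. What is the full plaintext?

NFMXGVSVBG

From the crib: P(15)−N(13)=2, so the shift is 2.
Subtract 2 from each ciphertext letter:
P(15): 15−2=13 → N
H(7): 7−2=5 → F
O(14): 14−2=12 → M
Z(25): 25−2=23 → X
I(8): 8−2=6 → G
X(23): 23−2=21 → V
U(20): 20−2=18 → S
X(23): 23−2=21 → V
D(3): 3−2=1 → B
I(8): 8−2=6 → G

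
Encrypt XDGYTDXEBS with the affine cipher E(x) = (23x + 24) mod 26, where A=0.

HPGETPHMVW

X(23): 23·23+24=553≡7 → H
D(3): 23·3+24=93≡15 → P
G(6): 23·6+24=162≡6 → G
Y(24): 23·24+24=576≡4 → E
T(19): 23·19+24=461≡19 → T
D(3): 23·3+24=93≡15 → P
X(23): 23·23+24=553≡7 → H
E(4): 23·4+24=116≡12 → M
B(1): 23·1+24=47≡21 → V
S(18): 23·18+24=438≡22 → W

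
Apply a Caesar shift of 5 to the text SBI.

XGN

S(18): 18+5=23 → X
B(1): 1+5=6 → G
I(8): 8+5=13 → N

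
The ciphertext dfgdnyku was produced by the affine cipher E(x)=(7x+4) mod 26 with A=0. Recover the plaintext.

lpelfomg

The inverse of 7 mod 26 is 15, since 7·15=105≡1. Apply D(y)=15·(y−4) mod 26:
d(3): 15·(3−4)=-15≡11 → l
f(5): 15·(5−4)=15 → p
g(6): 15·(6−4)=30≡4 → e
d(3): 15·(3−4)=-15≡11 → l
n(13): 15·(13−4)=135≡5 → f
y(24): 15·(24−4)=300≡14 → o
k(10): 15·(10−4)=90≡12 → m
u(20): 15·(20−4)=240≡6 → g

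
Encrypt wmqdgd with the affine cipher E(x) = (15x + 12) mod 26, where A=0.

w(22): 15·22+12=342≡4 → e
m(12): 15·12+12=192≡10 → k
q(16): 15·16+12=252≡18 → s
d(3): 15·3+12=57≡5 → f
g(6): 15·6+12=102≡24 → y
d(3): 15·3+12=57≡5 → f

eksfyf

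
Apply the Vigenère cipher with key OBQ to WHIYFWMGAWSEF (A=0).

KIYMGMAHQKTUT

Repeat the key across the message: OBQOBQOBQOBQO
W(22)+O(14): 36≡10 → K
H(7)+B(1): 8 → I
I(8)+Q(16): 24 → Y
Y(24)+O(14): 38≡12 → M
F(5)+B(1): 6 → G
W(22)+Q(16): 38≡12 → M
M(12)+O(14): 26≡0 → A
G(6)+B(1): 7 → H
A(0)+Q(16): 16 → Q
W(22)+O(14): 36≡10 → K
S(18)+B(1): 19 → T
E(4)+Q(16): 20 → U
F(5)+O(14): 19 → T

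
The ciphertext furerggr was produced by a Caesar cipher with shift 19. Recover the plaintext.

f(5): 5−19=-14≡12 → m
u(20): 20−19=1 → b
r(17): 17−19=-2≡24 → y
e(4): 4−19=-15≡11 → l
r(17): 17−19=-2≡24 → y
g(6): 6−19=-13≡13 → n
g(6): 6−19=-13≡13 → n
r(17): 17−19=-2≡24 → y

mbylynny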